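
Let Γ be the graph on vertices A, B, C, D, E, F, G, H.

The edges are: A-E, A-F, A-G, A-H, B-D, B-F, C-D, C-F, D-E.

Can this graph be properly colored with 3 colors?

The chromatic number is 3. The cycle D-E-A-F-C-D has odd length 5, so it cannot be 2-colored; at least 3 colors are needed.
3 colors suffice: color red → {A, D}; color blue → {E, F, G, H}; color green → {B, C}.
That is already a proper 3-coloring.

Yes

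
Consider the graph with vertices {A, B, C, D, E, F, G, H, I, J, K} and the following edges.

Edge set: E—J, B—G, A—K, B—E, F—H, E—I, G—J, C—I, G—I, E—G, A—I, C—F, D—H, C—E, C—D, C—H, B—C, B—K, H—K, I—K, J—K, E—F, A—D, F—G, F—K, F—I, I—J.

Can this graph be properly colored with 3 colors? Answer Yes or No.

C, E, F, I are pairwise adjacent (a clique of size 4), so at least 4 colors are needed.
So 3 colors are not enough.

No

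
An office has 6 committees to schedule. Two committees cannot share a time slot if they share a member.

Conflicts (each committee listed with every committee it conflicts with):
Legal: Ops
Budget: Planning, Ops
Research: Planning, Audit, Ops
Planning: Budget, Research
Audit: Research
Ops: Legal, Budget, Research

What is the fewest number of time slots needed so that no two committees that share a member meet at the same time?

2

Budget and Planning conflict, so at least 2 time slots are needed.
2 time slots suffice: time slot 1 → {Legal, Budget, Research}; time slot 2 → {Planning, Audit, Ops}. No two conflicting committees share a time slot.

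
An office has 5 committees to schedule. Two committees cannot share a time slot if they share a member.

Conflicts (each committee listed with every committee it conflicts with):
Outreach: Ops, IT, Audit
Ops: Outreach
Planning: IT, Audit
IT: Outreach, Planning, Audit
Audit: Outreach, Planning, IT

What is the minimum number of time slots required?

Planning, IT, Audit are mutually in conflict, so at least 3 time slots are needed.
3 time slots suffice: time slot 1 → {Ops, IT}; time slot 2 → {Outreach, Planning}; time slot 3 → {Audit}. No two conflicting committees share a time slot.

3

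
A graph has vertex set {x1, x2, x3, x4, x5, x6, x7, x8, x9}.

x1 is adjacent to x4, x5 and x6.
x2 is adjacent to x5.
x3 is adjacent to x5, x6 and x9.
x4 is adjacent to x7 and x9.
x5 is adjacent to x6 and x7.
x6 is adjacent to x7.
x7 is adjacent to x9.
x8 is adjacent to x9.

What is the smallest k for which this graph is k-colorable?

3

x5, x6, x7 are pairwise adjacent, so at least 3 colors are needed.
3 colors suffice: color 1 → {x5, x9}; color 2 → {x1, x2, x3, x7, x8}; color 3 → {x4, x6}. No two adjacent vertices share a color.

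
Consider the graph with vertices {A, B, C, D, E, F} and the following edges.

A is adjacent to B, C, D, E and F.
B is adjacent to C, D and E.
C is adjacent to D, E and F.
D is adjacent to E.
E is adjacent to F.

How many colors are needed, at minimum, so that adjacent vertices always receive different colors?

A, B, C, D, E are pairwise adjacent (a clique of size 5), so at least 5 colors are needed.
5 colors suffice: A=blue, B=yellow, C=green, D=purple, E=red, F=yellow. Each edge has distinct colors on its endpoints.

5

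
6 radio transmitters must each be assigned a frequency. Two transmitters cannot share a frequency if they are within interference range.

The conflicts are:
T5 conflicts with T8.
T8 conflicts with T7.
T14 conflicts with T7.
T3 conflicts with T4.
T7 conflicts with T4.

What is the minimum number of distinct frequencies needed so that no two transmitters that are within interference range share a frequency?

T8 and T7 conflict, so at least 2 frequencies are needed.
2 frequencies suffice: frequency 1 → {T5, T3, T7}; frequency 2 → {T8, T14, T4}. Each listed conflict is separated.

2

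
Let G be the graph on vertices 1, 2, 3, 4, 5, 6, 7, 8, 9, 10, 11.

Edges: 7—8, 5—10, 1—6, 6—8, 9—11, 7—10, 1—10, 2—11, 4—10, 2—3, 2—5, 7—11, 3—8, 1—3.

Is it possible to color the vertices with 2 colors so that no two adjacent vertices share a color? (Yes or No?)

No

The cycle 5-2-3-1-10-5 has odd length 5, so it cannot be 2-colored; at least 3 colors are needed.
So 2 colors are not enough.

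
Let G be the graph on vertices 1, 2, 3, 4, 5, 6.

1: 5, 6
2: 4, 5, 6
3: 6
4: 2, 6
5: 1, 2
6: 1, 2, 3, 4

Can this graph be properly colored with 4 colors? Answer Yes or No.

The chromatic number is 3. 2, 4, 6 form a triangle, so at least 3 colors are needed.
3 colors suffice: 1=b, 2=b, 3=b, 4=c, 5=a, 6=a.
Since 4 ≥ 3, a proper 4-coloring certainly exists.

Yes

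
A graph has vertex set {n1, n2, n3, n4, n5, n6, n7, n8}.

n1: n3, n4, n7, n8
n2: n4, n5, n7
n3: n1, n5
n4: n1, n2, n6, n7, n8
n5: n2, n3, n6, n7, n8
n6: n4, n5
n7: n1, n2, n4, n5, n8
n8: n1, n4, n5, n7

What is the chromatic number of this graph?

n1, n4, n7, n8 are pairwise adjacent (a clique of size 4), so at least 4 colors are needed.
One proper 4-coloring: n1=4, n2=3, n3=2, n4=1, n5=1, n6=2, n7=2, n8=3. No two adjacent vertices share a color.

4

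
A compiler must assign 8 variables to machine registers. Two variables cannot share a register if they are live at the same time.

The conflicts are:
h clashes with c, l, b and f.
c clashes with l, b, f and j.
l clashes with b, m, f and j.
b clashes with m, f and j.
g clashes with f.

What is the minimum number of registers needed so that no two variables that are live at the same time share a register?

h, c, l, b, f all conflict with each other, so at least 5 registers are needed.
A valid assignment using 5 registers: h=5, c=4, l=2, b=1, m=3, g=1, f=3, j=3. Every pair that conflicts lands in different registers.

5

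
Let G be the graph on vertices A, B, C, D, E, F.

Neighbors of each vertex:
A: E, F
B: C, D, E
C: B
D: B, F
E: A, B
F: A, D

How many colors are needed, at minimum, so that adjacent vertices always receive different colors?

3

The cycle F-D-B-E-A-F has odd length 5, so it cannot be 2-colored; at least 3 colors are needed.
A valid assignment using 3 colors: A=red, B=red, C=blue, D=blue, E=blue, F=green. Every edge joins two different colors.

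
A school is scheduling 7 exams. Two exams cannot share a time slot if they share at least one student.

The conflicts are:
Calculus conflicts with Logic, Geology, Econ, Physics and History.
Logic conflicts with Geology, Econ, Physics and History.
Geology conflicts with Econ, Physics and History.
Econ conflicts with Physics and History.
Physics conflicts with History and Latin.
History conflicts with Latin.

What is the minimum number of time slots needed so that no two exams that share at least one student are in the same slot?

6

Calculus, Logic, Geology, Econ, Physics, History are mutually in conflict, so at least 6 time slots are needed.
6 time slots suffice: Calculus=5, Logic=6, Geology=3, Econ=4, Physics=1, History=2, Latin=3. Every pair that conflicts lands in different time slots.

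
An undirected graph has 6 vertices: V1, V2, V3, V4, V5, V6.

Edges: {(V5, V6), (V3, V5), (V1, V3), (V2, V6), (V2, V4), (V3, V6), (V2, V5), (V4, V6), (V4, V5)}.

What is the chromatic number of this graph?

V2, V4, V5, V6 are mutually adjacent (a clique of size 4), so at least 4 colors are needed.
4 colors suffice: color R → {V1, V5}; color B → {V6}; color G → {V2, V3}; color Y → {V4}. Every edge joins two different colors.

4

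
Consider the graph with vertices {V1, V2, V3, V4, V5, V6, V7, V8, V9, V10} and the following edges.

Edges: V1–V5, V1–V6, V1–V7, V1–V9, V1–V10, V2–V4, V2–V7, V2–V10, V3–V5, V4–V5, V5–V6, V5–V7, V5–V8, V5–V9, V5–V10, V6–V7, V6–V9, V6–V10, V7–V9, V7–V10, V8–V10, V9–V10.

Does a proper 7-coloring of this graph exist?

The chromatic number is 6. V1, V5, V6, V7, V9, V10 form a clique, so at least 6 colors are needed.
A valid assignment using 6 colors: V1=4, V2=1, V3=2, V4=2, V5=1, V6=5, V7=3, V8=3, V9=6, V10=2.
Since 7 ≥ 6, a proper 7-coloring certainly exists.

Yes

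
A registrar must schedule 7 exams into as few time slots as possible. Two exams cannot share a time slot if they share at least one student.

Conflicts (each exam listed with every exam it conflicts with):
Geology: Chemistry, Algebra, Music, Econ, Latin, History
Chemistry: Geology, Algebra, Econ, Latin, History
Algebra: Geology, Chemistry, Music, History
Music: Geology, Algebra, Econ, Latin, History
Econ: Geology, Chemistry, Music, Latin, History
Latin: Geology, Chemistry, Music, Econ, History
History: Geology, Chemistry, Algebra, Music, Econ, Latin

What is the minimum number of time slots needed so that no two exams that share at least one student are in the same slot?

Geology, Chemistry, Econ, Latin, History all conflict with each other, so at least 5 time slots are needed.
5 time slots suffice: time slot 1 → {History}; time slot 2 → {Geology}; time slot 3 → {Algebra, Latin}; time slot 4 → {Econ}; time slot 5 → {Chemistry, Music}. Each listed conflict is separated.

5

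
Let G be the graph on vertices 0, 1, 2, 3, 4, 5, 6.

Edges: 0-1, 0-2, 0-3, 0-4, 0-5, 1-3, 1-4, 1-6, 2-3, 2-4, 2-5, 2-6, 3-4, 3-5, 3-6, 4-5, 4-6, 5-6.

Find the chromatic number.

2, 3, 4, 5, 6 form a clique, so at least 5 colors are needed.
5 colors suffice: color a → {4}; color b → {3}; color c → {1, 2}; color d → {0, 6}; color e → {5}. Each edge has distinct colors on its endpoints.

5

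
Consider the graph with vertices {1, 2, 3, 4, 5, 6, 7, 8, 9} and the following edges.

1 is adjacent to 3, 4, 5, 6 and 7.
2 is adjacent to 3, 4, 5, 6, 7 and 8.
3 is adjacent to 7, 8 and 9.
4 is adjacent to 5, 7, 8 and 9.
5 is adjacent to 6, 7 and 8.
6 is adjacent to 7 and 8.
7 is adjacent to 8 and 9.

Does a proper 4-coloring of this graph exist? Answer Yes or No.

2, 4, 5, 7, 8 are mutually adjacent (a clique of size 5), so at least 5 colors are needed.
So 4 colors are not enough.

No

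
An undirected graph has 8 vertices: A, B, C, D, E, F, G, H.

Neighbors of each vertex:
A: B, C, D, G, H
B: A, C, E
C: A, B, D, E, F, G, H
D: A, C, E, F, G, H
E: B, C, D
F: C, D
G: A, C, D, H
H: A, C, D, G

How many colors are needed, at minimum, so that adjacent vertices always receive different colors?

A, C, D, G, H are mutually adjacent (a clique of size 5), so at least 5 colors are needed.
A valid assignment using 5 colors: A=green, B=blue, C=red, D=blue, E=green, F=green, G=purple, H=yellow. Each edge has distinct colors on its endpoints.

5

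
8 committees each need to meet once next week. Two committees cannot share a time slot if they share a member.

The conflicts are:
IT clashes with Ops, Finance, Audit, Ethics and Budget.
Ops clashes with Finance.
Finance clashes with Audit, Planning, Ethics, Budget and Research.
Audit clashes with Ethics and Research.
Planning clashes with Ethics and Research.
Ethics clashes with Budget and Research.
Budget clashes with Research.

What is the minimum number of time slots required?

Finance, Ethics, Budget, Research pairwise conflict, so at least 4 time slots are needed.
Using 4 time slots: IT=3, Ops=2, Finance=1, Audit=4, Planning=4, Ethics=2, Budget=4, Research=3. No two conflicting committees share a time slot.

4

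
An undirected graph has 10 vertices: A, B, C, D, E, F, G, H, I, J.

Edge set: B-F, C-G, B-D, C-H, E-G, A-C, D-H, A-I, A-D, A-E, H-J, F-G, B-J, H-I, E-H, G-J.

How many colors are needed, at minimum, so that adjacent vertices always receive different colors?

D and H are adjacent, so at least 2 colors are needed.
2 colors suffice: color 1 → {A, B, G, H}; color 2 → {C, D, E, F, I, J}. Every edge joins two different colors.

2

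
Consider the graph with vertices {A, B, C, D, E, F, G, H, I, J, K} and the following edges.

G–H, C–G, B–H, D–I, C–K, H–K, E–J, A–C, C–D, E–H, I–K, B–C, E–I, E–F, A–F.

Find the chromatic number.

2

C and K are adjacent, so at least 2 colors are needed.
One proper 2-coloring: A=blue, B=blue, C=red, D=blue, E=blue, F=red, G=blue, H=red, I=red, J=red, K=blue. Each edge has distinct colors on its endpoints.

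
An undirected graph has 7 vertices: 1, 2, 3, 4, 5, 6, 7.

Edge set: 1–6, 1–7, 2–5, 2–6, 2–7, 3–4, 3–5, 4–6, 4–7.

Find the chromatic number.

3

The cycle 5-2-6-4-3-5 has odd length 5, so it cannot be 2-colored; at least 3 colors are needed.
3 colors suffice: color a → {5, 6, 7}; color b → {1, 2, 4}; color c → {3}. Every edge joins two different colors.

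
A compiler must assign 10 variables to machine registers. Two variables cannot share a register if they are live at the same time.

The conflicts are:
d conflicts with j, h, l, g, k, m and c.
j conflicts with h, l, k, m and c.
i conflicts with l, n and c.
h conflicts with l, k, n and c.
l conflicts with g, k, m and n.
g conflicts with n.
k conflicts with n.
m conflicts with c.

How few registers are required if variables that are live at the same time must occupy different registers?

5

d, j, h, l, k all conflict with each other, so at least 5 registers are needed.
Using 5 registers: d=2, j=4, i=3, h=3, l=1, g=3, k=5, m=3, n=2, c=1. No two conflicting variables share a register.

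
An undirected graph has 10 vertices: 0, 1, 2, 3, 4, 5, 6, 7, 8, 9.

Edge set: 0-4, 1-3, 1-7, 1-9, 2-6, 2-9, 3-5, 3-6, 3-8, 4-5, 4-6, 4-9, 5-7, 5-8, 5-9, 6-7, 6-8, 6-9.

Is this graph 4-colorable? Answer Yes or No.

The chromatic number is 3. 3, 5, 8 are mutually adjacent, so at least 3 colors are needed.
3 colors suffice: color a → {0, 1, 5, 6}; color b → {3, 7, 9}; color c → {2, 4, 8}.
Since 4 ≥ 3, a proper 4-coloring certainly exists.

Yes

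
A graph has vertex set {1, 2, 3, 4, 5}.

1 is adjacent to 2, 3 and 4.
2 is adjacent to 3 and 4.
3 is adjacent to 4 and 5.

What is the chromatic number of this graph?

1, 2, 3, 4 are mutually adjacent (a clique of size 4), so at least 4 colors are needed.
4 colors suffice: color red → {3}; color blue → {1, 5}; color green → {2}; color yellow → {4}. Every edge joins two different colors.

4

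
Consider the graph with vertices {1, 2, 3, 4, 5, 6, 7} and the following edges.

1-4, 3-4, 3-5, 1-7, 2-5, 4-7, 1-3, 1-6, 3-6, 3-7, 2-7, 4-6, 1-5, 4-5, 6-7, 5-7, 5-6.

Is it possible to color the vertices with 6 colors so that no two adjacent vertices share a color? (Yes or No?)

The chromatic number is 6. 1, 3, 4, 5, 6, 7 are pairwise adjacent (a clique of size 6), so at least 6 colors are needed.
6 colors suffice: 1=f, 2=c, 3=c, 4=e, 5=a, 6=d, 7=b.
That is already a proper 6-coloring.

Yes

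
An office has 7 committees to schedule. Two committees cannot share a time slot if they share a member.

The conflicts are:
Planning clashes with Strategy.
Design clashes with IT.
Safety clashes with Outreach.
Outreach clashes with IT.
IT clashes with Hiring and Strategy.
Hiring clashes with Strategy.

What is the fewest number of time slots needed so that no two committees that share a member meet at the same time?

IT, Hiring, Strategy are mutually in conflict, so at least 3 time slots are needed.
A valid assignment using 3 time slots: Planning=1, Design=2, Safety=1, Outreach=2, IT=1, Hiring=3, Strategy=2. Each listed conflict is separated.

3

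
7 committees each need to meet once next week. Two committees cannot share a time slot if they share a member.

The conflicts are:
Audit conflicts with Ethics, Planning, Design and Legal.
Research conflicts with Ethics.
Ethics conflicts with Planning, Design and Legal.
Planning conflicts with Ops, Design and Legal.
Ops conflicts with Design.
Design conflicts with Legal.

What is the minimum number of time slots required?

5

Audit, Ethics, Planning, Design, Legal all conflict with each other, so at least 5 time slots are needed.
Using 5 time slots: Audit=4, Research=1, Ethics=2, Planning=3, Ops=2, Design=1, Legal=5. No two conflicting committees share a time slot.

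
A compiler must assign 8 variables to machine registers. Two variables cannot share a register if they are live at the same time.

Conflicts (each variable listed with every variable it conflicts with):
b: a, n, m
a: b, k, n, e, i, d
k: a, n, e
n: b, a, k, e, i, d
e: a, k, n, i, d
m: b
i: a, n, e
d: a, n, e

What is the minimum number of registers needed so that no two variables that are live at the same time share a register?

a, n, e, d pairwise conflict, so at least 4 registers are needed.
4 registers suffice: b=3, a=1, k=4, n=2, e=3, m=1, i=4, d=4. Every pair that conflicts lands in different registers.

4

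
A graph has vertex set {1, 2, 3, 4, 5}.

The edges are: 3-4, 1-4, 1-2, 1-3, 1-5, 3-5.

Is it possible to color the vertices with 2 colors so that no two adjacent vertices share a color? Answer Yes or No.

1, 3, 5 are pairwise adjacent, so at least 3 colors are needed.
So 2 colors are not enough.

No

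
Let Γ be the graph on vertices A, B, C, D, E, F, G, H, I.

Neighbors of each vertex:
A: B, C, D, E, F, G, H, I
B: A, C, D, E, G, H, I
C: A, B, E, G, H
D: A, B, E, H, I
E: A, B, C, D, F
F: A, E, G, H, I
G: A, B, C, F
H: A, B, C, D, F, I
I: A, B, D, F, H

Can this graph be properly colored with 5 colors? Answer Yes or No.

Yes

The chromatic number is 5. A, B, D, H, I form a clique, so at least 5 colors are needed.
5 colors suffice: color 1 → {A}; color 2 → {B, F}; color 3 → {E, G, H}; color 4 → {C, D}; color 5 → {I}.
That is already a proper 5-coloring.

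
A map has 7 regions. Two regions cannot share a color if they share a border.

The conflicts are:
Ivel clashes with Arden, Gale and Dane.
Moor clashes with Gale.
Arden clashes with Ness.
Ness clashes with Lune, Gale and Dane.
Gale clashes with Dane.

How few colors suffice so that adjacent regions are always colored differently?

3

Ivel, Gale, Dane all conflict with each other, so at least 3 colors are needed.
A valid assignment using 3 colors: Ivel=2, Moor=2, Arden=1, Ness=2, Lune=1, Gale=1, Dane=3. Every pair that conflicts lands in different colors.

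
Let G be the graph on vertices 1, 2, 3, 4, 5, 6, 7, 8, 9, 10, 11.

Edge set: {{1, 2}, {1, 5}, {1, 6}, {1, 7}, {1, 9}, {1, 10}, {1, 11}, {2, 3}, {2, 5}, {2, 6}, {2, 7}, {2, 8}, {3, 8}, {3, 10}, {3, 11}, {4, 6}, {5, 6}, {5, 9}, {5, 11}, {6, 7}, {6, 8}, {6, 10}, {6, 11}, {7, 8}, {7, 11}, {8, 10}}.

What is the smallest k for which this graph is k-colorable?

1, 5, 6, 11 are pairwise adjacent (a clique of size 4), so at least 4 colors are needed.
4 colors suffice: color a → {3, 6, 9}; color b → {1, 4, 8}; color c → {2, 10, 11}; color d → {5, 7}. Every edge joins two different colors.

4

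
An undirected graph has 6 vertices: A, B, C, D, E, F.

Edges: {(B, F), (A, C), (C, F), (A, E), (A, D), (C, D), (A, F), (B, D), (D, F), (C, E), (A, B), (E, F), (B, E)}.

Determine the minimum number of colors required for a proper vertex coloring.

A, B, D, F are pairwise adjacent (a clique of size 4), so at least 4 colors are needed.
4 colors suffice: color red → {A}; color blue → {F}; color green → {D, E}; color yellow → {B, C}. No two adjacent vertices share a color.

4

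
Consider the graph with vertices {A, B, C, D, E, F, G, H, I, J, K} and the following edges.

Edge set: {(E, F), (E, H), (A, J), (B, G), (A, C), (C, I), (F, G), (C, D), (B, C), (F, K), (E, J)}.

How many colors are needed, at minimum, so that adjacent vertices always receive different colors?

The cycle F-G-B-C-A-J-E-F has odd length 7, so it cannot be 2-colored; at least 3 colors are needed.
One proper 3-coloring: A=3, B=2, C=1, D=2, E=1, F=2, G=1, H=2, I=2, J=2, K=1. No two adjacent vertices share a color.

3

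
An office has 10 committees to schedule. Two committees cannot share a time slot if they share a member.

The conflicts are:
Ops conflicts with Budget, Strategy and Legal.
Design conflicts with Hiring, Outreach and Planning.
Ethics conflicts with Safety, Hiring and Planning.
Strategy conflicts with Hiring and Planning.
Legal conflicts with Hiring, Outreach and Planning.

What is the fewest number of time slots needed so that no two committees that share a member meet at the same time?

Design and Planning conflict, so at least 2 time slots are needed.
2 time slots suffice: time slot 1 → {Ops, Safety, Hiring, Outreach, Planning}; time slot 2 → {Design, Ethics, Budget, Strategy, Legal}. Each listed conflict is separated.

2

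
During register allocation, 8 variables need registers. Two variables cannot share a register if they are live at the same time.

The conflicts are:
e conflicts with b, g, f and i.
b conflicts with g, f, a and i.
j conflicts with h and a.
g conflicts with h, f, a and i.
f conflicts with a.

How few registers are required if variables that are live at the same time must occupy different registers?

e, b, g, i are mutually in conflict, so at least 4 registers are needed.
Using 4 registers: e=3, b=2, j=1, g=1, h=2, f=4, a=3, i=4. No two conflicting variables share a register.

4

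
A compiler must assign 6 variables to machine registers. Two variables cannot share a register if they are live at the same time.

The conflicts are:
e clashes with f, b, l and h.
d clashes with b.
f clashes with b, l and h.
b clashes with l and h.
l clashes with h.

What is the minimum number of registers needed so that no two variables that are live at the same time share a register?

e, f, b, l, h all conflict with each other, so at least 5 registers are needed.
5 registers suffice: register 1 → {b}; register 2 → {d, f}; register 3 → {l}; register 4 → {h}; register 5 → {e}. Every pair that conflicts lands in different registers.

5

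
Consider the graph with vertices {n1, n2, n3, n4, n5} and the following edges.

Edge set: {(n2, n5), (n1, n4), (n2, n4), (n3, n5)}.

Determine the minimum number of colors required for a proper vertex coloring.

2

n1 and n4 are adjacent, so at least 2 colors are needed.
2 colors suffice: color 1 → {n4, n5}; color 2 → {n1, n2, n3}. No two adjacent vertices share a color.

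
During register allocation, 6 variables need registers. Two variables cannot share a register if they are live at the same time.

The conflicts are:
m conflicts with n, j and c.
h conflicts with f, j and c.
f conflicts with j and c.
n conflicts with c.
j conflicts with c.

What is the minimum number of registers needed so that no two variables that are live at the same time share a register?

h, f, j, c are mutually in conflict, so at least 4 registers are needed.
4 registers suffice: m=3, h=3, f=4, n=2, j=2, c=1. Every pair that conflicts lands in different registers.

4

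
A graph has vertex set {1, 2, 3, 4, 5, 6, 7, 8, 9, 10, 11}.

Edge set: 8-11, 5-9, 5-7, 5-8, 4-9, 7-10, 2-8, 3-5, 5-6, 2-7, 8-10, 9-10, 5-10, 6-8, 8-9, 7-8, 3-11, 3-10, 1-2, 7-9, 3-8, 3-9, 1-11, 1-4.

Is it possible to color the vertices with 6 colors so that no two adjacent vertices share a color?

The chromatic number is 5. 5, 7, 8, 9, 10 form a clique, so at least 5 colors are needed.
5 colors suffice: color red → {1, 8}; color blue → {2, 6, 9, 11}; color green → {4, 5}; color yellow → {3, 7}; color purple → {10}.
Since 6 ≥ 5, a proper 6-coloring certainly exists.

Yes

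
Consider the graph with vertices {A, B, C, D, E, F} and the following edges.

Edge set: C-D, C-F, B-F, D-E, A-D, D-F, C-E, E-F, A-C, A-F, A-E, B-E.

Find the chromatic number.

5

A, C, D, E, F form a clique, so at least 5 colors are needed.
One proper 5-coloring: A=4, B=3, C=5, D=3, E=1, F=2. Every edge joins two different colors.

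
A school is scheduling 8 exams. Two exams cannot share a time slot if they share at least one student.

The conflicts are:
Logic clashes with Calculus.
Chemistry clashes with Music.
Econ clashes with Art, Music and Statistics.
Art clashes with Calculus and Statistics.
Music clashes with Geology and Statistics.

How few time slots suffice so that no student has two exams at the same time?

3

Econ, Art, Statistics pairwise conflict, so at least 3 time slots are needed.
Using 3 time slots: Logic=1, Chemistry=2, Econ=3, Art=1, Calculus=2, Music=1, Geology=2, Statistics=2. Every pair that conflicts lands in different time slots.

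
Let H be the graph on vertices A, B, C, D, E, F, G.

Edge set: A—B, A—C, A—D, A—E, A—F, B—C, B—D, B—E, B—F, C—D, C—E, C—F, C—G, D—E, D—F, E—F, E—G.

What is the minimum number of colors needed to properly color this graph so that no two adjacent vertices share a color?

A, B, C, D, E, F are mutually adjacent (a clique of size 6), so at least 6 colors are needed.
One proper 6-coloring: A=5, B=4, C=1, D=6, E=2, F=3, G=3. Every edge joins two different colors.

6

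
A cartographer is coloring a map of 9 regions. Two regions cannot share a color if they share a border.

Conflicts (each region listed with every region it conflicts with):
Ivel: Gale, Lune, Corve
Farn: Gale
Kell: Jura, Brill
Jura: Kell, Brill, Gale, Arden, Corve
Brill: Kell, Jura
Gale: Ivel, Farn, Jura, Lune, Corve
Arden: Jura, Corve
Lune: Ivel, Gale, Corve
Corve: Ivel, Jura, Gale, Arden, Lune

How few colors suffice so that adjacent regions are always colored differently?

4

Ivel, Gale, Lune, Corve all conflict with each other, so at least 4 colors are needed.
4 colors suffice: color 1 → {Brill, Gale, Arden}; color 2 → {Ivel, Farn, Jura}; color 3 → {Kell, Corve}; color 4 → {Lune}. Every pair that conflicts lands in different colors.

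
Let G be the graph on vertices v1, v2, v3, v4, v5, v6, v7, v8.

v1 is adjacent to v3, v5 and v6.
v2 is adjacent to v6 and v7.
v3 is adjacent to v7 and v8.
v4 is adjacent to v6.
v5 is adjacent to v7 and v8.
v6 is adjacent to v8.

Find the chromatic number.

3

The cycle v6-v8-v5-v7-v2-v6 has odd length 5, so it cannot be 2-colored; at least 3 colors are needed.
A valid assignment using 3 colors: v1=2, v2=3, v3=1, v4=2, v5=1, v6=1, v7=2, v8=2. Each edge has distinct colors on its endpoints.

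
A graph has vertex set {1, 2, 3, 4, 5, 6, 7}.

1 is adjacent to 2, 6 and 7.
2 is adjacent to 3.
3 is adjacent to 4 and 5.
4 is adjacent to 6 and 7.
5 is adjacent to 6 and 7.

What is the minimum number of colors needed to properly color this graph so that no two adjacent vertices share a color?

3

The cycle 1-6-4-3-2-1 has odd length 5, so it cannot be 2-colored; at least 3 colors are needed.
One proper 3-coloring: 1=red, 2=green, 3=blue, 4=red, 5=red, 6=blue, 7=blue. No two adjacent vertices share a color.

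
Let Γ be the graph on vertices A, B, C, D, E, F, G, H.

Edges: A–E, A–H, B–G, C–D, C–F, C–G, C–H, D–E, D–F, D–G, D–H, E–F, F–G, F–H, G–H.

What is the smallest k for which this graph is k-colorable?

5

C, D, F, G, H are mutually adjacent (a clique of size 5), so at least 5 colors are needed.
One proper 5-coloring: A=3, B=2, C=5, D=4, E=1, F=3, G=1, H=2. Every edge joins two different colors.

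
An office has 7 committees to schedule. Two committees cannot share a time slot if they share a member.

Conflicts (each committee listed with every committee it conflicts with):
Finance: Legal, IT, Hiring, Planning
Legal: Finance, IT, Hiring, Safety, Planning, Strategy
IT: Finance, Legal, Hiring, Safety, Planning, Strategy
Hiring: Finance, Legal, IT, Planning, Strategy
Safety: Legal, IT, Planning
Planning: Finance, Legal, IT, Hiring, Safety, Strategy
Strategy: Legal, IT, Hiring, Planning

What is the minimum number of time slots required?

Finance, Legal, IT, Hiring, Planning all conflict with each other, so at least 5 time slots are needed.
A valid assignment using 5 time slots: Finance=5, Legal=3, IT=1, Hiring=4, Safety=4, Planning=2, Strategy=5. Every pair that conflicts lands in different time slots.

5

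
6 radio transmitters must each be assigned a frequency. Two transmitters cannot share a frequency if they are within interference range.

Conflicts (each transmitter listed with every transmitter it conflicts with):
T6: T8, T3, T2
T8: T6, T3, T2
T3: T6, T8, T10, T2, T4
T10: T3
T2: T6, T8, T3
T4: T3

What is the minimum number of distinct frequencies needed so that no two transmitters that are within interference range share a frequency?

4

T6, T8, T3, T2 all conflict with each other, so at least 4 frequencies are needed.
Using 4 frequencies: T6=4, T8=3, T3=1, T10=2, T2=2, T4=2. No two conflicting transmitters share a frequency.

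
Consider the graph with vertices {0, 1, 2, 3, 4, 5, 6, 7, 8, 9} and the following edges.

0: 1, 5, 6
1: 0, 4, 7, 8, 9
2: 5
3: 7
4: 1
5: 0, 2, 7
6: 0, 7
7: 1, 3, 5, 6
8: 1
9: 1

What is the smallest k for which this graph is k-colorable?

3 and 7 are adjacent, so at least 2 colors are needed.
2 colors suffice: color red → {1, 3, 5, 6}; color blue → {0, 2, 4, 7, 8, 9}. Every edge joins two different colors.

2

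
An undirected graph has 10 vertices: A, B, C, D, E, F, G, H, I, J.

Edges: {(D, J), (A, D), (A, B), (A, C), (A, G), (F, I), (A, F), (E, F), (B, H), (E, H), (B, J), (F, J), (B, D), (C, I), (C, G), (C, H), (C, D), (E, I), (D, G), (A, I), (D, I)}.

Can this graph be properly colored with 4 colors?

The chromatic number is 4. A, C, D, I are pairwise adjacent (a clique of size 4), so at least 4 colors are needed.
4 colors suffice: color red → {A, H, J}; color blue → {D, F}; color green → {B, C, E}; color yellow → {G, I}.
That is already a proper 4-coloring.

Yes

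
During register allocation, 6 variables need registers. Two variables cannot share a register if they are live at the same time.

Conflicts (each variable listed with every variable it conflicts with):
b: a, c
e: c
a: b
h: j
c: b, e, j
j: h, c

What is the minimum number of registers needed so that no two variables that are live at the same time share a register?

2

e and c conflict, so at least 2 registers are needed.
2 registers suffice: register 1 → {a, h, c}; register 2 → {b, e, j}. Every pair that conflicts lands in different registers.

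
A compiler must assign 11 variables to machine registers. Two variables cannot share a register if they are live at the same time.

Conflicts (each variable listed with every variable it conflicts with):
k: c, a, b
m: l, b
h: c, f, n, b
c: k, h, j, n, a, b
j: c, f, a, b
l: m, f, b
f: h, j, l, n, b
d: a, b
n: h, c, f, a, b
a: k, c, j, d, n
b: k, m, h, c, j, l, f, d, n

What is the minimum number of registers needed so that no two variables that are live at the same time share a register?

4

h, f, n, b all conflict with each other, so at least 4 registers are needed.
4 registers suffice: register 1 → {a, b}; register 2 → {m, c, f, d}; register 3 → {k, j, l, n}; register 4 → {h}. Every pair that conflicts lands in different registers.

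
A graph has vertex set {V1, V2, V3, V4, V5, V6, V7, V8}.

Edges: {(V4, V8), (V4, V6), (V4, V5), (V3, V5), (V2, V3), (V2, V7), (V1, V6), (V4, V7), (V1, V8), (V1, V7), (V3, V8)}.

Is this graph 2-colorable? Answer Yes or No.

The cycle V2-V3-V5-V4-V7-V2 has odd length 5, so it cannot be 2-colored; at least 3 colors are needed.
So 2 colors are not enough.

No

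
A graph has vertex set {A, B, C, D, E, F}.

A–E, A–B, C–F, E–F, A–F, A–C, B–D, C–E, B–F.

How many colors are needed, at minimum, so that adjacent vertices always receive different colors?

4

A, C, E, F form a clique, so at least 4 colors are needed.
A valid assignment using 4 colors: A=blue, B=green, C=green, D=red, E=yellow, F=red. No two adjacent vertices share a color.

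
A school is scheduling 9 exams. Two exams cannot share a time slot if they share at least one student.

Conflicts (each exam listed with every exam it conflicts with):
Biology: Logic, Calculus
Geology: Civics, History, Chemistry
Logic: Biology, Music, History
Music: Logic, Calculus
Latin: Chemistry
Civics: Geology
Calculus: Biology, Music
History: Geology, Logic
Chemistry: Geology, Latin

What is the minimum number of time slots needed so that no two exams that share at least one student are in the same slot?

Biology and Calculus conflict, so at least 2 time slots are needed.
A valid assignment using 2 time slots: Biology=2, Geology=1, Logic=1, Music=2, Latin=1, Civics=2, Calculus=1, History=2, Chemistry=2. Each listed conflict is separated.

2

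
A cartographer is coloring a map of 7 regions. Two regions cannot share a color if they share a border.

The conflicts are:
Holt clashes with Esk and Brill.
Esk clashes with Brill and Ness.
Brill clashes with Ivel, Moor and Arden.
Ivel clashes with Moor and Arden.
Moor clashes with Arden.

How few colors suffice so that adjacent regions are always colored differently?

4

Brill, Ivel, Moor, Arden all conflict with each other, so at least 4 colors are needed.
One proper 4-coloring: Holt=3, Esk=2, Brill=1, Ivel=2, Moor=3, Arden=4, Ness=1. Every pair that conflicts lands in different colors.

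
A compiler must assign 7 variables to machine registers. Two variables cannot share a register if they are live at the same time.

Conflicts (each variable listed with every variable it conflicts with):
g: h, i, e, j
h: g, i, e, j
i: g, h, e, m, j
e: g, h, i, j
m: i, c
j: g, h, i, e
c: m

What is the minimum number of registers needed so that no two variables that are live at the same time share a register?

g, h, i, e, j all conflict with each other, so at least 5 registers are needed.
5 registers suffice: register 1 → {i, c}; register 2 → {h, m}; register 3 → {e}; register 4 → {j}; register 5 → {g}. Each listed conflict is separated.

5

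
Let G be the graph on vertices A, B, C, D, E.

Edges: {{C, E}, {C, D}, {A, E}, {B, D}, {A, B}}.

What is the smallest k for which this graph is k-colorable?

The cycle A-B-D-C-E-A has odd length 5, so it cannot be 2-colored; at least 3 colors are needed.
One proper 3-coloring: A=1, B=2, C=3, D=1, E=2. No two adjacent vertices share a color.

3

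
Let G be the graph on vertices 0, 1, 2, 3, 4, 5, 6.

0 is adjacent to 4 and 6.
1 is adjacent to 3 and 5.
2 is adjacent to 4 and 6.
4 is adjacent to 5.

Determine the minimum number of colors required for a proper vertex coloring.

2 and 4 are adjacent, so at least 2 colors are needed.
2 colors suffice: color a → {1, 4, 6}; color b → {0, 2, 3, 5}. Each edge has distinct colors on its endpoints.

2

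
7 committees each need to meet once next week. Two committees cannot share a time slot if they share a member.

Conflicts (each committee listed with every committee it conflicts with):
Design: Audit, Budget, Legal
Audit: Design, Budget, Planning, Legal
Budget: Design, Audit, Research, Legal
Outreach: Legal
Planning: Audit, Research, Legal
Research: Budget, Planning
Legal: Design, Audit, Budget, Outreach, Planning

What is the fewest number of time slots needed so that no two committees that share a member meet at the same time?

4

Design, Audit, Budget, Legal all conflict with each other, so at least 4 time slots are needed.
4 time slots suffice: time slot 1 → {Research, Legal}; time slot 2 → {Budget, Outreach, Planning}; time slot 3 → {Audit}; time slot 4 → {Design}. Each listed conflict is separated.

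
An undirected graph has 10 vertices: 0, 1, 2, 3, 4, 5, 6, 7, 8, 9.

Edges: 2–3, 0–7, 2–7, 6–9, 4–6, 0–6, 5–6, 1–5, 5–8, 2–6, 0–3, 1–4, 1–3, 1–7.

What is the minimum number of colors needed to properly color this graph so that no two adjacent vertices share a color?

3

The cycle 6-2-3-1-4-6 has odd length 5, so it cannot be 2-colored; at least 3 colors are needed.
A valid assignment using 3 colors: 0=green, 1=red, 2=green, 3=blue, 4=blue, 5=blue, 6=red, 7=blue, 8=red, 9=blue. Each edge has distinct colors on its endpoints.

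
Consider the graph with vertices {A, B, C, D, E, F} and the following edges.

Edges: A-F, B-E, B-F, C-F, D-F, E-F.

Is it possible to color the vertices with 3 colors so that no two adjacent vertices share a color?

The chromatic number is 3. B, E, F are pairwise adjacent, so at least 3 colors are needed.
3 colors suffice: color 1 → {F}; color 2 → {A, B, C, D}; color 3 → {E}.
That is already a proper 3-coloring.

Yes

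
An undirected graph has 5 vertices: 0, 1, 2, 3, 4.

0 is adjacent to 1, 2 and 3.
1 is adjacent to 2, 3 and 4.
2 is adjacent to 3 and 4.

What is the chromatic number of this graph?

4

0, 1, 2, 3 are pairwise adjacent (a clique of size 4), so at least 4 colors are needed.
One proper 4-coloring: 0=d, 1=b, 2=a, 3=c, 4=c. Each edge has distinct colors on its endpoints.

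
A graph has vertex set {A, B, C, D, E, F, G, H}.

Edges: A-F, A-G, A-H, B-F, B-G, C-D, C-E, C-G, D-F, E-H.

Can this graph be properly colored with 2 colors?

The cycle C-D-F-A-G-C has odd length 5, so it cannot be 2-colored; at least 3 colors are needed.
So 2 colors are not enough.

No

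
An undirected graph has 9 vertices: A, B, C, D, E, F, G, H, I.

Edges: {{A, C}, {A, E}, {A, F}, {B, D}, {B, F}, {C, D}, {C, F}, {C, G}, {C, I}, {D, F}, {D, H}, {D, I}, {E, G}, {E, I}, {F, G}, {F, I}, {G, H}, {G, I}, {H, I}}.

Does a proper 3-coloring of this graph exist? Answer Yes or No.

No

C, F, G, I are mutually adjacent (a clique of size 4), so at least 4 colors are needed.
So 3 colors are not enough.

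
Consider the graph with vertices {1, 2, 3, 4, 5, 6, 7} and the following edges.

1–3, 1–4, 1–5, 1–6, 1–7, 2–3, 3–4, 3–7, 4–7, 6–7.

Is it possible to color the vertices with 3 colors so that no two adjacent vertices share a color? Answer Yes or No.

1, 3, 4, 7 are pairwise adjacent (a clique of size 4), so at least 4 colors are needed.
So 3 colors are not enough.

No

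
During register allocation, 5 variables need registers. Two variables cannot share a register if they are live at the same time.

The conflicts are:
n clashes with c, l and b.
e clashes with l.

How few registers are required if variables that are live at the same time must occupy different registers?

n and c conflict, so at least 2 registers are needed.
A valid assignment using 2 registers: n=1, c=2, e=1, l=2, b=2. Each listed conflict is separated.

2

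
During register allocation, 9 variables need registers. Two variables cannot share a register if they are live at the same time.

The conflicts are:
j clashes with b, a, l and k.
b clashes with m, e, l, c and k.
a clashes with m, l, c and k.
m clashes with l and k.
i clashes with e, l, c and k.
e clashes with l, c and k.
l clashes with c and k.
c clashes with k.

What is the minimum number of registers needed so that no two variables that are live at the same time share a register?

i, e, l, c, k pairwise conflict, so at least 5 registers are needed.
5 registers suffice: register 1 → {k}; register 2 → {l}; register 3 → {j, m, c}; register 4 → {b, a, i}; register 5 → {e}. No two conflicting variables share a register.

5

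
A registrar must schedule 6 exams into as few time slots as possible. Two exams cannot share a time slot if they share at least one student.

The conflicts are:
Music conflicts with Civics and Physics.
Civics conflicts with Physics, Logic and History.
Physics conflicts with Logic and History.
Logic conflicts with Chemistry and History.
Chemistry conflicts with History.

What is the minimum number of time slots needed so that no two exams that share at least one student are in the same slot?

Civics, Physics, Logic, History are mutually in conflict, so at least 4 time slots are needed.
Using 4 time slots: Music=1, Civics=2, Physics=4, Logic=3, Chemistry=2, History=1. Each listed conflict is separated.

4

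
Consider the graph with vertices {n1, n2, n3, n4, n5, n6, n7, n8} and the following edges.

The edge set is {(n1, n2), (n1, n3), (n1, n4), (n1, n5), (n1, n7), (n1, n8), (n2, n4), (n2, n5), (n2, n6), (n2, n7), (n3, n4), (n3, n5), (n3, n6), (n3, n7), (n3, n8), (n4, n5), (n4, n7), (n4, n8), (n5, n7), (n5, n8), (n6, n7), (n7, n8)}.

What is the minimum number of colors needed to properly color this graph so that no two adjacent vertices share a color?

6

n1, n3, n4, n5, n7, n8 form a clique, so at least 6 colors are needed.
6 colors suffice: n1=4, n2=2, n3=2, n4=5, n5=3, n6=3, n7=1, n8=6. Each edge has distinct colors on its endpoints.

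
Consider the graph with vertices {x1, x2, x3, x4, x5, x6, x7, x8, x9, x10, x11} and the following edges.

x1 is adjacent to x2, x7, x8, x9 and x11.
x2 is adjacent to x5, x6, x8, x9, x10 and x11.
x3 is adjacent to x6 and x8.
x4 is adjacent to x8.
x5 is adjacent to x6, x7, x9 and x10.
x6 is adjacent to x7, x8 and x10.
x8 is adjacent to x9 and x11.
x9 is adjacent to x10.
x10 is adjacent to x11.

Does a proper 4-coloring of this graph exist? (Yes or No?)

The chromatic number is 4. x1, x2, x8, x11 form a clique, so at least 4 colors are needed.
4 colors suffice: color red → {x5, x8}; color blue → {x2, x3, x4, x7}; color green → {x6, x9, x11}; color yellow → {x1, x10}.
That is already a proper 4-coloring.

Yes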